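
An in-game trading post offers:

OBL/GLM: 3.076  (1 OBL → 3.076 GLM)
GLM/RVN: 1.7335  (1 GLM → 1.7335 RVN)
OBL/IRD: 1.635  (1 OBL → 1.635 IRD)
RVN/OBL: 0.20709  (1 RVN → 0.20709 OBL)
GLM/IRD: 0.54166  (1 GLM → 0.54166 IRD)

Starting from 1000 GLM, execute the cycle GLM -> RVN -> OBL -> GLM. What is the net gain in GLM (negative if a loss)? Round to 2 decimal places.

104.25

1000 GLM × 1.7335 = 1733.5 RVN
1733.5 RVN × 0.20709 = 358.990515 OBL
358.990515 OBL × 3.076 = 1104.25482414 GLM
Net change: 1104.25482414 − 1000 = 104.25482414 GLM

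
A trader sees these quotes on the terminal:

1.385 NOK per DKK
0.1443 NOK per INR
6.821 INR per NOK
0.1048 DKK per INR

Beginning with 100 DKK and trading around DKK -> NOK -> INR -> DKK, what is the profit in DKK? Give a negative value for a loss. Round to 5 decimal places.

100 DKK × 1.385 = 138.5 NOK
138.5 NOK × 6.821 = 944.7085 INR
944.7085 INR × 0.1048 = 99.0054508 DKK
Net change: 99.0054508 − 100 = -0.9945492 DKK

-0.99455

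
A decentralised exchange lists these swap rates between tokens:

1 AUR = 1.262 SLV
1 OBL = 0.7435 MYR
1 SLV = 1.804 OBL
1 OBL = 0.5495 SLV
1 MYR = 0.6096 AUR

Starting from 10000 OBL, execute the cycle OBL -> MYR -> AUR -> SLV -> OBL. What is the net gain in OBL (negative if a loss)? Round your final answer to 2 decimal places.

10000 OBL × 0.7435 = 7435 MYR
7435 MYR × 0.6096 = 4532.376 AUR
4532.376 AUR × 1.262 = 5719.858512 SLV
5719.858512 SLV × 1.804 = 10318.624755648 OBL
Net change: 10318.624755648 − 10000 = 318.624755648 OBL

318.62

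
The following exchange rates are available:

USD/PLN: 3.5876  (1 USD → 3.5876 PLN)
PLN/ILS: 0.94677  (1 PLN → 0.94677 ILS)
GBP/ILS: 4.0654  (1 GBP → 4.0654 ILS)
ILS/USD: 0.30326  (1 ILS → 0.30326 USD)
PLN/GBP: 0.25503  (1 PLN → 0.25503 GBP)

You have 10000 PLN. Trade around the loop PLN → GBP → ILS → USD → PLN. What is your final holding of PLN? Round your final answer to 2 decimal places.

11280.12

10000 PLN × 0.25503 = 2550.3 GBP
2550.3 GBP × 4.0654 = 10367.98962 ILS
10367.98962 ILS × 0.30326 = 3144.1965321612 USD
3144.1965321612 USD × 3.5876 = 11280.11947878152112 PLN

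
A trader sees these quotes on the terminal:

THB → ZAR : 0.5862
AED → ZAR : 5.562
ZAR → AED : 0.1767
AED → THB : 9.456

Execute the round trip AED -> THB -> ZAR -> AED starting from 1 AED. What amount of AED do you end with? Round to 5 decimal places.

1 AED × 9.456 = 9.456 THB
9.456 THB × 0.5862 = 5.5431072 ZAR
5.5431072 ZAR × 0.1767 = 0.97946704224 AED

0.97947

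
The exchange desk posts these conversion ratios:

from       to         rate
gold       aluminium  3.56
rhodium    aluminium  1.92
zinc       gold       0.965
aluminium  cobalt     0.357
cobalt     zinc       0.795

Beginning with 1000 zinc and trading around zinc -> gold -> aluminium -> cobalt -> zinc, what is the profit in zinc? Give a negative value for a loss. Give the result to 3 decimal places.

-24.982

1000 zinc × 0.965 = 965 gold
965 gold × 3.56 = 3435.4 aluminium
3435.4 aluminium × 0.357 = 1226.4378 cobalt
1226.4378 cobalt × 0.795 = 975.018051 zinc
Net change: 975.018051 − 1000 = -24.981949 zinc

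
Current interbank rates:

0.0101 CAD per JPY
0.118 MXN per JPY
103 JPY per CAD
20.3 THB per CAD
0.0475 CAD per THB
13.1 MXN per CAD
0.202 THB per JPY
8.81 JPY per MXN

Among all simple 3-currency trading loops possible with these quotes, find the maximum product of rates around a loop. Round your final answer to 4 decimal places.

CAD→MXN→JPY→CAD: 13.1 × 8.81 × 0.0101 = 1.16565
THB→CAD→JPY→THB: 0.0475 × 103 × 0.202 = 0.98829
Maximum is CAD→MXN→JPY→CAD at 1.1657; arbitrage exists.

1.1657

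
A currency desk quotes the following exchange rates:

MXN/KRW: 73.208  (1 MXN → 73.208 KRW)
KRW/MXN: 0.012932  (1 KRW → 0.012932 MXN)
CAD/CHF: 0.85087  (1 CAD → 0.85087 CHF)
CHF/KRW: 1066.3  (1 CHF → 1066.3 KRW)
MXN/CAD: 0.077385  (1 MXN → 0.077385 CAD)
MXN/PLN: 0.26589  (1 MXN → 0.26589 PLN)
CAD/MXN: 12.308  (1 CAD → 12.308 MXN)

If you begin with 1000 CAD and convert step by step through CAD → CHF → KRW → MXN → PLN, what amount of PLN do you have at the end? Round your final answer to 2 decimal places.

3119.68

1000 CAD × 0.85087 = 850.87 CHF
850.87 CHF × 1066.3 = 907282.681 KRW
907282.681 KRW × 0.012932 = 11732.979630692 MXN
11732.979630692 MXN × 0.26589 = 3119.68195400469588 PLN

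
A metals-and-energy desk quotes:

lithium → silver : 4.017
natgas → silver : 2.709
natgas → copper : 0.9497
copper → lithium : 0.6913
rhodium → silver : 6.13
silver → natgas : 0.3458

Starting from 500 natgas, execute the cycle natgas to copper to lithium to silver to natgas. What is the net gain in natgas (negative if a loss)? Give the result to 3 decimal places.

500 natgas × 0.9497 = 474.85 copper
474.85 copper × 0.6913 = 328.263805 lithium
328.263805 lithium × 4.017 = 1318.635704685 silver
1318.635704685 silver × 0.3458 = 455.984226680073 natgas
Net change: 455.984226680073 − 500 = -44.015773319927 natgas

-44.016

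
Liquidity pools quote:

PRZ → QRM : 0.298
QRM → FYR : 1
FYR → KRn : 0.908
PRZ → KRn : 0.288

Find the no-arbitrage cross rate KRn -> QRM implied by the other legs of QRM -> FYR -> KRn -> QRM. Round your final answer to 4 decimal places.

Known legs of the cycle: 1 × 0.908 = 0.908
For no arbitrage the full-cycle product must be 1, so the missing rate is 1 / 0.908 ≈ 1.101322.

1.1013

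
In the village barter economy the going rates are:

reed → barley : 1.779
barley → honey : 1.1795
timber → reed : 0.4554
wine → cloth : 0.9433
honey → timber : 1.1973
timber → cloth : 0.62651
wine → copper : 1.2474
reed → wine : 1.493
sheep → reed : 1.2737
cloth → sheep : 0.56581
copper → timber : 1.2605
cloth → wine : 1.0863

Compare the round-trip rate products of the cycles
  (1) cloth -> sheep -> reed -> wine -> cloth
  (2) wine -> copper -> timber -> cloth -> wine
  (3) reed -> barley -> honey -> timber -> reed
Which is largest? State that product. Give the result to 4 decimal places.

1.1441

(1) 0.56581 × 1.2737 × 1.493 × 0.9433 = 1.01496
(2) 1.2474 × 1.2605 × 0.62651 × 1.0863 = 1.07010
(3) 1.779 × 1.1795 × 1.1973 × 0.4554 = 1.14412
Highest is cycle (3) at 1.1441 (>1, arbitrage).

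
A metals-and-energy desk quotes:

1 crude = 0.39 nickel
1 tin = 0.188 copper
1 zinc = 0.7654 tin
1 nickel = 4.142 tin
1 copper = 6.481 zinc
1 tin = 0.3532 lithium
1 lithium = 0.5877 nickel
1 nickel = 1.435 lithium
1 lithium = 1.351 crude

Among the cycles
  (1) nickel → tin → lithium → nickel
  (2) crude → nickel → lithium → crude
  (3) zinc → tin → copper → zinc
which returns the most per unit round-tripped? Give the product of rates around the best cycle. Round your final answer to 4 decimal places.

0.9326

(1) 4.142 × 0.3532 × 0.5877 = 0.85978
(2) 0.39 × 1.435 × 1.351 = 0.75609
(3) 0.7654 × 0.188 × 6.481 = 0.93258
Highest is cycle (3) at 0.9326 (≤1, no arbitrage).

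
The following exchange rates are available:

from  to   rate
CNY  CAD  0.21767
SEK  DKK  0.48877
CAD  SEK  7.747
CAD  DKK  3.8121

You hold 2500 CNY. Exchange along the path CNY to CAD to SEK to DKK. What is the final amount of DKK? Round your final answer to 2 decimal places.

2500 CNY × 0.21767 = 544.175 CAD
544.175 CAD × 7.747 = 4215.723725 SEK
4215.723725 SEK × 0.48877 = 2060.51928506825 DKK

2060.52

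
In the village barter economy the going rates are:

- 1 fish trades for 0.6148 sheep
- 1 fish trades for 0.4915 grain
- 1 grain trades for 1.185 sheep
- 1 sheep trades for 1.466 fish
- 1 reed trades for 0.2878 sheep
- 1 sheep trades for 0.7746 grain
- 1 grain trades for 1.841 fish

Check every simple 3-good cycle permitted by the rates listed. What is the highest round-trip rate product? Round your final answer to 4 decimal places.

0.8767

fish→sheep→grain→fish: 0.6148 × 0.7746 × 1.841 = 0.87673
fish→grain→sheep→fish: 0.4915 × 1.185 × 1.466 = 0.85384
Maximum is fish→sheep→grain→fish at 0.8767; no arbitrage — every cycle loses value.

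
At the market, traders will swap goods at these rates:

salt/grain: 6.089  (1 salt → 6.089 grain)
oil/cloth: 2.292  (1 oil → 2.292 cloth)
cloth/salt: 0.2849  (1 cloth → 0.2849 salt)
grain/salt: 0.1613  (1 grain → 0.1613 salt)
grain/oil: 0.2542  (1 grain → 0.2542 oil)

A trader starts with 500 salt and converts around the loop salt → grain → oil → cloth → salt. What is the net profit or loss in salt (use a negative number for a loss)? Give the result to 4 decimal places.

500 salt × 6.089 = 3044.5 grain
3044.5 grain × 0.2542 = 773.9119 oil
773.9119 oil × 2.292 = 1773.8060748 cloth
1773.8060748 cloth × 0.2849 = 505.35735071052 salt
Net change: 505.35735071052 − 500 = 5.35735071052 salt

5.3574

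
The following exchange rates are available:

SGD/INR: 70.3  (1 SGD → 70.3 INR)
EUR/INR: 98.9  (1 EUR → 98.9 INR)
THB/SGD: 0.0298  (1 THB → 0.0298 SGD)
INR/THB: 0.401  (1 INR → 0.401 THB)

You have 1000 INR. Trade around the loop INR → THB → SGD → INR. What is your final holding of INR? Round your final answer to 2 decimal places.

1000 INR × 0.401 = 401 THB
401 THB × 0.0298 = 11.9498 SGD
11.9498 SGD × 70.3 = 840.07094 INR

840.07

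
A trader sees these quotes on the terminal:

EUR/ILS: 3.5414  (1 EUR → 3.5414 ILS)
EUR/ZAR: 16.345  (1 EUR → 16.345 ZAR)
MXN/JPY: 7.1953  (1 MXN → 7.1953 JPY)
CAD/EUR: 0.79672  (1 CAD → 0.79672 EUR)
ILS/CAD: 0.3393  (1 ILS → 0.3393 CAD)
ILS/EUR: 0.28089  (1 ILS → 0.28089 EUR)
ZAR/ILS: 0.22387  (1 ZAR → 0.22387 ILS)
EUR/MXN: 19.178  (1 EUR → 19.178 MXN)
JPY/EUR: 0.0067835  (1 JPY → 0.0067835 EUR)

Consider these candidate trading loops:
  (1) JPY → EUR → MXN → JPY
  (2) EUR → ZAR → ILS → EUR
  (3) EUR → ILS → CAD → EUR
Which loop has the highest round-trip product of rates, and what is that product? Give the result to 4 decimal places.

1.0278

(1) 0.0067835 × 19.178 × 7.1953 = 0.93607
(2) 16.345 × 0.22387 × 0.28089 = 1.02782
(3) 3.5414 × 0.3393 × 0.79672 = 0.95734
Highest is cycle (2) at 1.0278 (>1, arbitrage).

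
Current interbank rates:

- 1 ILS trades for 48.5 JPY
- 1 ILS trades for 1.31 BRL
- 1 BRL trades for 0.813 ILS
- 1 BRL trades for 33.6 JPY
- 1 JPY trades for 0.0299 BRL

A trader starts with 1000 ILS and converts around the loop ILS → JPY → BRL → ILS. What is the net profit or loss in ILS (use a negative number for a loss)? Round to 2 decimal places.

178.97

1000 ILS × 48.5 = 48500 JPY
48500 JPY × 0.0299 = 1450.15 BRL
1450.15 BRL × 0.813 = 1178.97195 ILS
Net change: 1178.97195 − 1000 = 178.97195 ILS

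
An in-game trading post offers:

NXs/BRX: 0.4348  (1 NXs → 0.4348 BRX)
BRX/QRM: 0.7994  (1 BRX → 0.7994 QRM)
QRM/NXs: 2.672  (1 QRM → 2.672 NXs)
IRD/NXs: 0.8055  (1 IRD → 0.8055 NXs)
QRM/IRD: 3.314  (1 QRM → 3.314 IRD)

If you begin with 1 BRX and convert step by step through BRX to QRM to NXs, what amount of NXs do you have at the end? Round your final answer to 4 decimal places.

1 BRX × 0.7994 = 0.7994 QRM
0.7994 QRM × 2.672 = 2.1359968 NXs

2.1360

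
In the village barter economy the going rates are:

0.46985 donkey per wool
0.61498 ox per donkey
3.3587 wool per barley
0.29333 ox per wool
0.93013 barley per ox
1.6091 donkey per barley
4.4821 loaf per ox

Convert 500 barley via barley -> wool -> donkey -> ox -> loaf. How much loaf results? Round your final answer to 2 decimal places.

500 barley × 3.3587 = 1679.35 wool
1679.35 wool × 0.46985 = 789.0425975 donkey
789.0425975 donkey × 0.61498 = 485.24541661055 ox
485.24541661055 ox × 4.4821 = 2174.918481790146155 loaf

2174.92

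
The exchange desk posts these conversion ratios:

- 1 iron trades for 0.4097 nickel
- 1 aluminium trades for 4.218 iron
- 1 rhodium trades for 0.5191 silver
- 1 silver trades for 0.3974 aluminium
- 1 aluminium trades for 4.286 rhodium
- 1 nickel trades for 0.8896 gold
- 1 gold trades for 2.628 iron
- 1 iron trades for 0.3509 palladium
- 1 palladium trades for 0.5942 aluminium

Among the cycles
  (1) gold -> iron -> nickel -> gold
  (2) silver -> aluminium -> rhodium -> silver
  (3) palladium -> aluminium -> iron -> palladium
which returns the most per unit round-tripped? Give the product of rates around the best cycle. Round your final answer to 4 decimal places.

0.9578

(1) 2.628 × 0.4097 × 0.8896 = 0.95782
(2) 0.3974 × 4.286 × 0.5191 = 0.88416
(3) 0.5942 × 4.218 × 0.3509 = 0.87947
Highest is cycle (1) at 0.9578 (≤1, no arbitrage).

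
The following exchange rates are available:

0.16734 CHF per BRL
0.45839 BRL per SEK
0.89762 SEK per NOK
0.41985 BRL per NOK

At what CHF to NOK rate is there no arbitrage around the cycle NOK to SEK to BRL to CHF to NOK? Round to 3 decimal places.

14.524

Known legs of the cycle: 0.89762 × 0.45839 × 0.16734 = 0.068853721721412
For no arbitrage the full-cycle product must be 1, so the missing rate is 1 / 0.068853721721412 ≈ 14.52354.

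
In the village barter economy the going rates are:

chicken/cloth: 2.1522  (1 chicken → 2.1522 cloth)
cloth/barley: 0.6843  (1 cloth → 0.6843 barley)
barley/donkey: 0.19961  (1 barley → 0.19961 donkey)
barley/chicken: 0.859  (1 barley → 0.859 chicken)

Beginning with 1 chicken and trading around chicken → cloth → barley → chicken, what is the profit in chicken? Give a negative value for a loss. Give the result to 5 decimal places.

1 chicken × 2.1522 = 2.1522 cloth
2.1522 cloth × 0.6843 = 1.47275046 barley
1.47275046 barley × 0.859 = 1.26509264514 chicken
Net change: 1.26509264514 − 1 = 0.26509264514 chicken

0.26509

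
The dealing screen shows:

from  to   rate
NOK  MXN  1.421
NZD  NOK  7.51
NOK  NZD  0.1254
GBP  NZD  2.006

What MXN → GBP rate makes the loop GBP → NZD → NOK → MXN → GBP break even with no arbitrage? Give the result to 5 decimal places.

Known legs of the cycle: 2.006 × 7.51 × 1.421 = 21.40745026
For no arbitrage the full-cycle product must be 1, so the missing rate is 1 / 21.40745026 ≈ 0.0467127.

0.04671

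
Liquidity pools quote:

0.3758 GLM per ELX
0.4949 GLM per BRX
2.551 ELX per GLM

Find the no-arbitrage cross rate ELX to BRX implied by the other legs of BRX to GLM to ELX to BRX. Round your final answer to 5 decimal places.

0.79209

Known legs of the cycle: 0.4949 × 2.551 = 1.2624899
For no arbitrage the full-cycle product must be 1, so the missing rate is 1 / 1.2624899 ≈ 0.7920855.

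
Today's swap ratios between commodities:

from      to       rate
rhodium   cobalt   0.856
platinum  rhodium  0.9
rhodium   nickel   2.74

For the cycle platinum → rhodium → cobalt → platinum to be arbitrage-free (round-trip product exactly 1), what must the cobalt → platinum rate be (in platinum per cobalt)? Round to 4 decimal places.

Known legs of the cycle: 0.9 × 0.856 = 0.7704
For no arbitrage the full-cycle product must be 1, so the missing rate is 1 / 0.7704 ≈ 1.298027.

1.2980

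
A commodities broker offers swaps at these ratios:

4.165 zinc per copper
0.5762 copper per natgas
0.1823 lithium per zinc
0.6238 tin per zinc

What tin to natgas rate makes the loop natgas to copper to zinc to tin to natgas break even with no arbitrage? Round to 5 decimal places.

Known legs of the cycle: 0.5762 × 4.165 × 0.6238 = 1.4970407774
For no arbitrage the full-cycle product must be 1, so the missing rate is 1 / 1.4970407774 ≈ 0.6679845.

0.66798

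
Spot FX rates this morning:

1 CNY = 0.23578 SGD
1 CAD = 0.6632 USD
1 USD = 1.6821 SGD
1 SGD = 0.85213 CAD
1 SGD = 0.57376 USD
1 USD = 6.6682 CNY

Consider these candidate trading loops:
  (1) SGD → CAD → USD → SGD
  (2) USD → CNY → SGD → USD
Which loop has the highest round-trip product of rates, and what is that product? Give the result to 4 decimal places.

(1) 0.85213 × 0.6632 × 1.6821 = 0.95061
(2) 6.6682 × 0.23578 × 0.57376 = 0.90208
Highest is cycle (1) at 0.9506 (≤1, no arbitrage).

0.9506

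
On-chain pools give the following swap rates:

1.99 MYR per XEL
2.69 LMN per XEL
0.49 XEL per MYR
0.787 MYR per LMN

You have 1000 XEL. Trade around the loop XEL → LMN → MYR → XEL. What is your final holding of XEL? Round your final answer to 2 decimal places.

1000 XEL × 2.69 = 2690 LMN
2690 LMN × 0.787 = 2117.03 MYR
2117.03 MYR × 0.49 = 1037.3447 XEL

1037.34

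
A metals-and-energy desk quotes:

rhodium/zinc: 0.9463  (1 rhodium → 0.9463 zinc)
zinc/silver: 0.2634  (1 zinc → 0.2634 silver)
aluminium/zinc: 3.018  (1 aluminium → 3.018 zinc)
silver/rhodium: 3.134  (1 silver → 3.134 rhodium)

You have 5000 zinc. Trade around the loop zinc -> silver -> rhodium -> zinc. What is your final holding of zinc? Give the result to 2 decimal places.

3905.83

5000 zinc × 0.2634 = 1317 silver
1317 silver × 3.134 = 4127.478 rhodium
4127.478 rhodium × 0.9463 = 3905.8324314 zinc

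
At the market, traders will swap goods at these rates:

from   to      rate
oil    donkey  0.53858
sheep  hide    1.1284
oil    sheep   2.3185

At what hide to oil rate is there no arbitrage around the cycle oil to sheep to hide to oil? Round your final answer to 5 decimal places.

Known legs of the cycle: 2.3185 × 1.1284 = 2.6161954
For no arbitrage the full-cycle product must be 1, so the missing rate is 1 / 2.6161954 ≈ 0.3822344.

0.38223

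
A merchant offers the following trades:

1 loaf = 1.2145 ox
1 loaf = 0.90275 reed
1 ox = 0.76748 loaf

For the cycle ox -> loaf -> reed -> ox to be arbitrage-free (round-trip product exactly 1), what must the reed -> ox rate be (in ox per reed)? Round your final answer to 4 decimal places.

1.4433

Known legs of the cycle: 0.76748 × 0.90275 = 0.69284257
For no arbitrage the full-cycle product must be 1, so the missing rate is 1 / 0.69284257 ≈ 1.443329.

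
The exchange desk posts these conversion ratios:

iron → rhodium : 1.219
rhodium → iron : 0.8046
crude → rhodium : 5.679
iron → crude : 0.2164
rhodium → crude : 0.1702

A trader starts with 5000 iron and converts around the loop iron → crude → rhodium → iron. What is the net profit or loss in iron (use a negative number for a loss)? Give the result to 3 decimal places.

5000 iron × 0.2164 = 1082 crude
1082 crude × 5.679 = 6144.678 rhodium
6144.678 rhodium × 0.8046 = 4944.0079188 iron
Net change: 4944.0079188 − 5000 = -55.9920812 iron

-55.992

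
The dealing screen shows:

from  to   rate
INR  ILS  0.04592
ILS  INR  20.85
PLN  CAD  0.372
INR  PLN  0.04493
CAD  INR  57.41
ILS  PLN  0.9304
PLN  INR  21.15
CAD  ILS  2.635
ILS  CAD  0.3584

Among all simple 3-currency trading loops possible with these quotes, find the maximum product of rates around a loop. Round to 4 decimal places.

PLN→CAD→INR→PLN: 0.372 × 57.41 × 0.04493 = 0.95955
ILS→CAD→INR→ILS: 0.3584 × 57.41 × 0.04592 = 0.94484
ILS→PLN→CAD→ILS: 0.9304 × 0.372 × 2.635 = 0.91200
ILS→PLN→INR→ILS: 0.9304 × 21.15 × 0.04592 = 0.90361
Maximum is PLN→CAD→INR→PLN at 0.9595; no arbitrage — every cycle loses value.

0.9595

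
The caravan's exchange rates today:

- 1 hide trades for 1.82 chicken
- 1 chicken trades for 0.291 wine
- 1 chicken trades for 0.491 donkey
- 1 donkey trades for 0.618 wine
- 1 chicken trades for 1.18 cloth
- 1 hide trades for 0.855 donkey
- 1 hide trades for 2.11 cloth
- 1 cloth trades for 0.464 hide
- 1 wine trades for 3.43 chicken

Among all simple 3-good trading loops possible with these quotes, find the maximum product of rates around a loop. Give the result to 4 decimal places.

1.0408

donkey→wine→chicken→donkey: 0.618 × 3.43 × 0.491 = 1.04079
hide→chicken→cloth→hide: 1.82 × 1.18 × 0.464 = 0.99649
Maximum is donkey→wine→chicken→donkey at 1.0408; arbitrage exists.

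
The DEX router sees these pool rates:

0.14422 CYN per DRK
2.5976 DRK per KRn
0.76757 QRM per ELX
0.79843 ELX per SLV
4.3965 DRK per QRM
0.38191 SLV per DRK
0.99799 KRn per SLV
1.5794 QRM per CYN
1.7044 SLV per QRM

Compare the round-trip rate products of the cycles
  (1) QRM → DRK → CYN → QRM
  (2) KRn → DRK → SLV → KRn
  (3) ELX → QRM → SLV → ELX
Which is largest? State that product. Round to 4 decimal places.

(1) 4.3965 × 0.14422 × 1.5794 = 1.00144
(2) 2.5976 × 0.38191 × 0.99799 = 0.99006
(3) 0.76757 × 1.7044 × 0.79843 = 1.04454
Highest is cycle (3) at 1.0445 (>1, arbitrage).

1.0445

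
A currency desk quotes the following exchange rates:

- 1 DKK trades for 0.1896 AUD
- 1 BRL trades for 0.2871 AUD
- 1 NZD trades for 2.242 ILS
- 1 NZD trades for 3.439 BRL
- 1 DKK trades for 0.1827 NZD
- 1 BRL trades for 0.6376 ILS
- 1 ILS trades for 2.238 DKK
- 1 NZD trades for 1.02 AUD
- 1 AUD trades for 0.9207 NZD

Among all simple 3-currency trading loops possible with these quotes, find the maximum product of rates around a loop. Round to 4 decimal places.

0.9167

DKK→NZD→ILS→DKK: 0.1827 × 2.242 × 2.238 = 0.91671
AUD→NZD→BRL→AUD: 0.9207 × 3.439 × 0.2871 = 0.90904
Maximum is DKK→NZD→ILS→DKK at 0.9167; no arbitrage — every cycle loses value.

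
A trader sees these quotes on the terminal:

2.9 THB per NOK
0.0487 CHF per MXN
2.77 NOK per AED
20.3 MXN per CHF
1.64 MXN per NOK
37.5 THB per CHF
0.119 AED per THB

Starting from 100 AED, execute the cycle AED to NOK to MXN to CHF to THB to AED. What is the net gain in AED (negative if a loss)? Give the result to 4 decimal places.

100 AED × 2.77 = 277 NOK
277 NOK × 1.64 = 454.28 MXN
454.28 MXN × 0.0487 = 22.123436 CHF
22.123436 CHF × 37.5 = 829.62885 THB
829.62885 THB × 0.119 = 98.72583315 AED
Net change: 98.72583315 − 100 = -1.27416685 AED

-1.2742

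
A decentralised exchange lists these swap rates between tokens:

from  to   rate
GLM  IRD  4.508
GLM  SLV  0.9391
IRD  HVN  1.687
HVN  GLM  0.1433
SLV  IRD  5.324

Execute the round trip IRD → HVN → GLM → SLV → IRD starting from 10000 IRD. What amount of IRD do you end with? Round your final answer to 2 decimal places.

10000 IRD × 1.687 = 16870 HVN
16870 HVN × 0.1433 = 2417.471 GLM
2417.471 GLM × 0.9391 = 2270.2470161 SLV
2270.2470161 SLV × 5.324 = 12086.7951137164 IRD

12086.80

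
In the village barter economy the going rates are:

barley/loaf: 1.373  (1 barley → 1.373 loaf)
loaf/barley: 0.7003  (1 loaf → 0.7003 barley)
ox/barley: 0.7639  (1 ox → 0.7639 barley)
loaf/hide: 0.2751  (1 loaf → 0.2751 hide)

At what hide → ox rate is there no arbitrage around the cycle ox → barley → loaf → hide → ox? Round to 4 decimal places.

Known legs of the cycle: 0.7639 × 1.373 × 0.2751 = 0.28853442597
For no arbitrage the full-cycle product must be 1, so the missing rate is 1 / 0.28853442597 ≈ 3.465791.

3.4658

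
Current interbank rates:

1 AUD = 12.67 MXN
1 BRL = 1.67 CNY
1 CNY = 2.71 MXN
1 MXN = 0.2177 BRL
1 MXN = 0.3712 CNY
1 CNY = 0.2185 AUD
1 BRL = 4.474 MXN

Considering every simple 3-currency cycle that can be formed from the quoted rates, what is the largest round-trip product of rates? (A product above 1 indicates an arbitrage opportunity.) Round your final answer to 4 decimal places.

1.0276

CNY→AUD→MXN→CNY: 0.2185 × 12.67 × 0.3712 = 1.02763
CNY→MXN→BRL→CNY: 2.71 × 0.2177 × 1.67 = 0.98524
Maximum is CNY→AUD→MXN→CNY at 1.0276; arbitrage exists.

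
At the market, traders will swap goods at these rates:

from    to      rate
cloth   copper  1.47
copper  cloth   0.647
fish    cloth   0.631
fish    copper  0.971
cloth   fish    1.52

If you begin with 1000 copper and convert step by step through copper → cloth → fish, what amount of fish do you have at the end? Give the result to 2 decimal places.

1000 copper × 0.647 = 647 cloth
647 cloth × 1.52 = 983.44 fish

983.44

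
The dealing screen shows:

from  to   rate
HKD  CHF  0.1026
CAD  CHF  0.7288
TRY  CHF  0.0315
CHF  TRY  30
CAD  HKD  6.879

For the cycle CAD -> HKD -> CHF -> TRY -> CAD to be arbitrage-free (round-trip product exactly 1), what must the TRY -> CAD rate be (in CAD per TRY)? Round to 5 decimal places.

0.04723

Known legs of the cycle: 6.879 × 0.1026 × 30 = 21.173562
For no arbitrage the full-cycle product must be 1, so the missing rate is 1 / 21.173562 ≈ 0.0472287.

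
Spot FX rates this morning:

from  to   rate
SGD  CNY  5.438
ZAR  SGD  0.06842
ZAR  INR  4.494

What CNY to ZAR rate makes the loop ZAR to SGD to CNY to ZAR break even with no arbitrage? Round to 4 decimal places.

2.6877

Known legs of the cycle: 0.06842 × 5.438 = 0.37206796
For no arbitrage the full-cycle product must be 1, so the missing rate is 1 / 0.37206796 ≈ 2.687681.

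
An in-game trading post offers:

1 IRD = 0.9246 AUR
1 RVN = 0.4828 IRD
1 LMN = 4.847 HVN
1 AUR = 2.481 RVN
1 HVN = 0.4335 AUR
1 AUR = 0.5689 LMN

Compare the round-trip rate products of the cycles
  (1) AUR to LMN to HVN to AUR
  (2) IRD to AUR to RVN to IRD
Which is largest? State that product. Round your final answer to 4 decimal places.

(1) 0.5689 × 4.847 × 0.4335 = 1.19536
(2) 0.9246 × 2.481 × 0.4828 = 1.10751
Highest is cycle (1) at 1.1954 (>1, arbitrage).

1.1954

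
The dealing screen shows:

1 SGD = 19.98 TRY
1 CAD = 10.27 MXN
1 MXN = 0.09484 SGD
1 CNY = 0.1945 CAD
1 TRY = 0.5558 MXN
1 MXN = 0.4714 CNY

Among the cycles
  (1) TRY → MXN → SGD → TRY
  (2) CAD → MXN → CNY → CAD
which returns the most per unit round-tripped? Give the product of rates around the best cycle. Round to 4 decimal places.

(1) 0.5558 × 0.09484 × 19.98 = 1.05319
(2) 10.27 × 0.4714 × 0.1945 = 0.94163
Highest is cycle (1) at 1.0532 (>1, arbitrage).

1.0532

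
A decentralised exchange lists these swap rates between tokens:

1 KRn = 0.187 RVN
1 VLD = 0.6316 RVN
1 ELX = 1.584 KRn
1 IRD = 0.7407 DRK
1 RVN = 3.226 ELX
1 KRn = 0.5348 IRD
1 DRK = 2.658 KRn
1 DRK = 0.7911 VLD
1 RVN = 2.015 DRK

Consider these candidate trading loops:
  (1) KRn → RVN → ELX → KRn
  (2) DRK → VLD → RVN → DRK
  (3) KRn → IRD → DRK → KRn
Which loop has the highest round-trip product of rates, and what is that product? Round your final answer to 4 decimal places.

1.0529

(1) 0.187 × 3.226 × 1.584 = 0.95557
(2) 0.7911 × 0.6316 × 2.015 = 1.00681
(3) 0.5348 × 0.7407 × 2.658 = 1.05290
Highest is cycle (3) at 1.0529 (>1, arbitrage).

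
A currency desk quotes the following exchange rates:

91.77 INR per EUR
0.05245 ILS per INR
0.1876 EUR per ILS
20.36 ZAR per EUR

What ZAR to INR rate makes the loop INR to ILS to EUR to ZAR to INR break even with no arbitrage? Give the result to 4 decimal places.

4.9916

Known legs of the cycle: 0.05245 × 0.1876 × 20.36 = 0.2003346632
For no arbitrage the full-cycle product must be 1, so the missing rate is 1 / 0.2003346632 ≈ 4.991647.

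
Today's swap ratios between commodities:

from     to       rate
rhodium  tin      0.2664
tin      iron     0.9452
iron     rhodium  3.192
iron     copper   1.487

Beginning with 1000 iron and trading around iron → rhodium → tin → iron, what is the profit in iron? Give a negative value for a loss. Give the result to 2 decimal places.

-196.25

1000 iron × 3.192 = 3192 rhodium
3192 rhodium × 0.2664 = 850.3488 tin
850.3488 tin × 0.9452 = 803.74968576 iron
Net change: 803.74968576 − 1000 = -196.25031424 iron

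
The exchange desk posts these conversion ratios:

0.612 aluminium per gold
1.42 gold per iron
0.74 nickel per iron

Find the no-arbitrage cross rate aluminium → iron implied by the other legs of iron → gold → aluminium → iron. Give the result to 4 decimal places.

1.1507

Known legs of the cycle: 1.42 × 0.612 = 0.86904
For no arbitrage the full-cycle product must be 1, so the missing rate is 1 / 0.86904 ≈ 1.150695.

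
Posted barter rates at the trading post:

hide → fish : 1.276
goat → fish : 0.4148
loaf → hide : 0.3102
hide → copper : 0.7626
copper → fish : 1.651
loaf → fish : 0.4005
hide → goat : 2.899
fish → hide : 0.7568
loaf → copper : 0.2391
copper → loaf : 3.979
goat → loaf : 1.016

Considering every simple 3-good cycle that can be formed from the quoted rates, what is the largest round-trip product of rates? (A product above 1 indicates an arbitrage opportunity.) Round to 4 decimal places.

0.9529

copper→fish→hide→copper: 1.651 × 0.7568 × 0.7626 = 0.95285
copper→loaf→hide→copper: 3.979 × 0.3102 × 0.7626 = 0.94127
hide→goat→loaf→hide: 2.899 × 1.016 × 0.3102 = 0.91366
hide→goat→fish→hide: 2.899 × 0.4148 × 0.7568 = 0.91006
Maximum is copper→fish→hide→copper at 0.9529; no arbitrage — every cycle loses value.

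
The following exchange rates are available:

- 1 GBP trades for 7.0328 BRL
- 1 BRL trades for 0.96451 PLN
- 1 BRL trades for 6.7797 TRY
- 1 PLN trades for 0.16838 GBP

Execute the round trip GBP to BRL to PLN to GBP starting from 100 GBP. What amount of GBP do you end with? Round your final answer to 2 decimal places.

100 GBP × 7.0328 = 703.28 BRL
703.28 BRL × 0.96451 = 678.3205928 PLN
678.3205928 PLN × 0.16838 = 114.215621415664 GBP

114.22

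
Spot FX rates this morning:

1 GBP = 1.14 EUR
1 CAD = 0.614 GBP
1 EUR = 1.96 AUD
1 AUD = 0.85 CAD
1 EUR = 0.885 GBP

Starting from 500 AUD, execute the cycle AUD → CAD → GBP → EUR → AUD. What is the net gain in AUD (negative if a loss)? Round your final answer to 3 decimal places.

83.067

500 AUD × 0.85 = 425 CAD
425 CAD × 0.614 = 260.95 GBP
260.95 GBP × 1.14 = 297.483 EUR
297.483 EUR × 1.96 = 583.06668 AUD
Net change: 583.06668 − 500 = 83.06668 AUD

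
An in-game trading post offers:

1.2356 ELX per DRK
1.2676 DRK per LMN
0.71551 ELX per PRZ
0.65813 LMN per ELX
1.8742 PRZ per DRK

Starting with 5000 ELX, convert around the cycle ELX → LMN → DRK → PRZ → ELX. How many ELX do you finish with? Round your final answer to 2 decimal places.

5000 ELX × 0.65813 = 3290.65 LMN
3290.65 LMN × 1.2676 = 4171.22794 DRK
4171.22794 DRK × 1.8742 = 7817.715405148 PRZ
7817.715405148 PRZ × 0.71551 = 5593.65354953744548 ELX

5593.65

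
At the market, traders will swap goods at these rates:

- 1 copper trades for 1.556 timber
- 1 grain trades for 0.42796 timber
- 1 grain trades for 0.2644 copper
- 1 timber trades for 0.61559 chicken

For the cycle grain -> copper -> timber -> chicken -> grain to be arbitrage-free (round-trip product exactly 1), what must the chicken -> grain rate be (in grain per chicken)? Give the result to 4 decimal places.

Known legs of the cycle: 0.2644 × 1.556 × 0.61559 = 0.253257665776
For no arbitrage the full-cycle product must be 1, so the missing rate is 1 / 0.253257665776 ≈ 3.948548.

3.9485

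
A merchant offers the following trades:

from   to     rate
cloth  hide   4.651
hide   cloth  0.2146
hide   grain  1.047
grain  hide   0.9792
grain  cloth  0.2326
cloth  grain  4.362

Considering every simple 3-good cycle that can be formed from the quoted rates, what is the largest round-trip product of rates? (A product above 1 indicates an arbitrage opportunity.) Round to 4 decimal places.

1.1327

grain→cloth→hide→grain: 0.2326 × 4.651 × 1.047 = 1.13267
grain→hide→cloth→grain: 0.9792 × 0.2146 × 4.362 = 0.91661
Maximum is grain→cloth→hide→grain at 1.1327; arbitrage exists.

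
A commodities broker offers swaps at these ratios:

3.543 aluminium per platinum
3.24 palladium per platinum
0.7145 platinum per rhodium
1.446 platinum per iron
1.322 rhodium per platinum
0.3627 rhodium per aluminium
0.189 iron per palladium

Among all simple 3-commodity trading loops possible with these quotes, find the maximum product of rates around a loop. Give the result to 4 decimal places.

rhodium→platinum→aluminium→rhodium: 0.7145 × 3.543 × 0.3627 = 0.91817
platinum→palladium→iron→platinum: 3.24 × 0.189 × 1.446 = 0.88547
Maximum is rhodium→platinum→aluminium→rhodium at 0.9182; no arbitrage — every cycle loses value.

0.9182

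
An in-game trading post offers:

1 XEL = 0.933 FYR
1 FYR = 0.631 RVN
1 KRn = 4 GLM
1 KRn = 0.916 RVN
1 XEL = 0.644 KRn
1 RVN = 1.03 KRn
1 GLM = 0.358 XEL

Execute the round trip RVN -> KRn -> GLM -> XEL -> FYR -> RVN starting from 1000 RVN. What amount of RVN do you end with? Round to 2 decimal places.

1000 RVN × 1.03 = 1030 KRn
1030 KRn × 4 = 4120 GLM
4120 GLM × 0.358 = 1474.96 XEL
1474.96 XEL × 0.933 = 1376.13768 FYR
1376.13768 FYR × 0.631 = 868.34287608 RVN

868.34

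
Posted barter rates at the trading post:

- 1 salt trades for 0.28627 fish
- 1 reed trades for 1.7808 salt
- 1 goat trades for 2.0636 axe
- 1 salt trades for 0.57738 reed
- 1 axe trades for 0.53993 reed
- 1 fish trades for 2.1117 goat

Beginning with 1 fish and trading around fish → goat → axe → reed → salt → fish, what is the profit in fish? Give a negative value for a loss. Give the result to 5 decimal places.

0.19946

1 fish × 2.1117 = 2.1117 goat
2.1117 goat × 2.0636 = 4.35770412 axe
4.35770412 axe × 0.53993 = 2.3528551855116 reed
2.3528551855116 reed × 1.7808 = 4.18996451435905728 salt
4.18996451435905728 salt × 0.28627 = 1.1994611415255673275456 fish
Net change: 1.1994611415255673275456 − 1 = 0.1994611415255673275456 fish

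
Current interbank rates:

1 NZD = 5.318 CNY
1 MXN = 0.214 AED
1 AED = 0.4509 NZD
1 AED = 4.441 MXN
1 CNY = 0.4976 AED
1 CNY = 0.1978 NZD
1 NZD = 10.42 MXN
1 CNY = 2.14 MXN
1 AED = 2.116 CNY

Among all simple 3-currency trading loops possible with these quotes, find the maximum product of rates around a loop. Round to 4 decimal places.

CNY→AED→NZD→CNY: 0.4976 × 0.4509 × 5.318 = 1.19319
AED→NZD→MXN→AED: 0.4509 × 10.42 × 0.214 = 1.00545
CNY→MXN→AED→CNY: 2.14 × 0.214 × 2.116 = 0.96904
Maximum is CNY→AED→NZD→CNY at 1.1932; arbitrage exists.

1.1932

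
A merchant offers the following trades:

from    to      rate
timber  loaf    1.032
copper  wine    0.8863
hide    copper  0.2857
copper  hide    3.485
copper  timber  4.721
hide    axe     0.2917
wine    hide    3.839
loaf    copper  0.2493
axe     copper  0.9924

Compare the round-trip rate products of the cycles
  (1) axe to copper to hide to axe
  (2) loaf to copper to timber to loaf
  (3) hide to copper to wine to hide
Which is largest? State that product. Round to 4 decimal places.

(1) 0.9924 × 3.485 × 0.2917 = 1.00885
(2) 0.2493 × 4.721 × 1.032 = 1.21461
(3) 0.2857 × 0.8863 × 3.839 = 0.97210
Highest is cycle (2) at 1.2146 (>1, arbitrage).

1.2146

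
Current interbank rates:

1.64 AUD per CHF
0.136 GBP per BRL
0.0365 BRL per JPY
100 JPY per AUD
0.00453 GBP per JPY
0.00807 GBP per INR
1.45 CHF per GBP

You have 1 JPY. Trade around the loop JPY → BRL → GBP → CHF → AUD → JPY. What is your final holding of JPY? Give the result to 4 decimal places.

1 JPY × 0.0365 = 0.0365 BRL
0.0365 BRL × 0.136 = 0.004964 GBP
0.004964 GBP × 1.45 = 0.0071978 CHF
0.0071978 CHF × 1.64 = 0.011804392 AUD
0.011804392 AUD × 100 = 1.1804392 JPY

1.1804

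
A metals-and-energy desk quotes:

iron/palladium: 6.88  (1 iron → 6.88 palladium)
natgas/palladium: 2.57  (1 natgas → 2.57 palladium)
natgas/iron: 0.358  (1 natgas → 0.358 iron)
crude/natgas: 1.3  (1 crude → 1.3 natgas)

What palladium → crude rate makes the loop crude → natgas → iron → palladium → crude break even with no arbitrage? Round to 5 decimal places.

Known legs of the cycle: 1.3 × 0.358 × 6.88 = 3.201952
For no arbitrage the full-cycle product must be 1, so the missing rate is 1 / 3.201952 ≈ 0.3123095.

0.31231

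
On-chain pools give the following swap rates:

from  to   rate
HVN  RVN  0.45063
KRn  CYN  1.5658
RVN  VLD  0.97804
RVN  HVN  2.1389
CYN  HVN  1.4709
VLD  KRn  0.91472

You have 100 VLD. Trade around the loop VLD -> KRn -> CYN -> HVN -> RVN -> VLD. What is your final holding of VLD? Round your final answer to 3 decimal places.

100 VLD × 0.91472 = 91.472 KRn
91.472 KRn × 1.5658 = 143.2268576 CYN
143.2268576 CYN × 1.4709 = 210.67238484384 HVN
210.67238484384 HVN × 0.45063 = 94.9352967821796192 RVN
94.9352967821796192 RVN × 0.97804 = 92.850517664842954762368 VLD

92.851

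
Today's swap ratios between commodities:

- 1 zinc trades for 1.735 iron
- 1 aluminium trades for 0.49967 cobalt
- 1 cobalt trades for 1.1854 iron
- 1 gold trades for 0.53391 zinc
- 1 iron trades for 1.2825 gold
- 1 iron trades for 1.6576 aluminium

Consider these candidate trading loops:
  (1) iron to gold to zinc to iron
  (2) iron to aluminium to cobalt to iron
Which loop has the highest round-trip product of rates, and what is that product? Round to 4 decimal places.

(1) 1.2825 × 0.53391 × 1.735 = 1.18802
(2) 1.6576 × 0.49967 × 1.1854 = 0.98181
Highest is cycle (1) at 1.1880 (>1, arbitrage).

1.1880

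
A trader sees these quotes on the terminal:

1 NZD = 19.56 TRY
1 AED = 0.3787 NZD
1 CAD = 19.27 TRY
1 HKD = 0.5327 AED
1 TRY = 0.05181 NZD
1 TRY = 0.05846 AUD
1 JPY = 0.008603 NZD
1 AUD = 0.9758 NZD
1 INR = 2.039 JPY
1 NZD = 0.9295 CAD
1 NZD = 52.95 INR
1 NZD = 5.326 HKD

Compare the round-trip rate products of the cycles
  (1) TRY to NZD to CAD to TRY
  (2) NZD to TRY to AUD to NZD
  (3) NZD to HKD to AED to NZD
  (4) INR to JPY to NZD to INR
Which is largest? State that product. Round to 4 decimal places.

1.1158

(1) 0.05181 × 0.9295 × 19.27 = 0.92799
(2) 19.56 × 0.05846 × 0.9758 = 1.11581
(3) 5.326 × 0.5327 × 0.3787 = 1.07443
(4) 2.039 × 0.008603 × 52.95 = 0.92882
Highest is cycle (2) at 1.1158 (>1, arbitrage).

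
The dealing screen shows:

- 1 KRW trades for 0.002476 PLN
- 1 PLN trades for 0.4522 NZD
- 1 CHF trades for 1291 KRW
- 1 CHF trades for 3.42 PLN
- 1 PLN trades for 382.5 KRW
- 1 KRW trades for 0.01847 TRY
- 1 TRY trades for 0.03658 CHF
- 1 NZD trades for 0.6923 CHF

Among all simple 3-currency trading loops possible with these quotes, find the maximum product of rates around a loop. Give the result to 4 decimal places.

NZD→CHF→PLN→NZD: 0.6923 × 3.42 × 0.4522 = 1.07066
TRY→CHF→KRW→TRY: 0.03658 × 1291 × 0.01847 = 0.87224
Maximum is NZD→CHF→PLN→NZD at 1.0707; arbitrage exists.

1.0707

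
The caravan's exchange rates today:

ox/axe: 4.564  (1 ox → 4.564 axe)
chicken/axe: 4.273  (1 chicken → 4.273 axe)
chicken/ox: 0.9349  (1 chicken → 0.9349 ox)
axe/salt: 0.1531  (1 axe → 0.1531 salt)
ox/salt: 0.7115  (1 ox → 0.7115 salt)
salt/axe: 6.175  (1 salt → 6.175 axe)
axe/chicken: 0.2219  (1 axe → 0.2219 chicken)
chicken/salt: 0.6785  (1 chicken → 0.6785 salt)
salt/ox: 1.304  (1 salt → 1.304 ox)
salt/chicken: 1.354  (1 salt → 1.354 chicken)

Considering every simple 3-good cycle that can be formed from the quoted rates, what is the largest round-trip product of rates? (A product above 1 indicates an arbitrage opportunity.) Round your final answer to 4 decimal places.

0.9468

axe→chicken→ox→axe: 0.2219 × 0.9349 × 4.564 = 0.94682
axe→chicken→salt→axe: 0.2219 × 0.6785 × 6.175 = 0.92970
axe→salt→ox→axe: 0.1531 × 1.304 × 4.564 = 0.91117
chicken→ox→salt→chicken: 0.9349 × 0.7115 × 1.354 = 0.90066
axe→salt→chicken→axe: 0.1531 × 1.354 × 4.273 = 0.88578
Maximum is axe→chicken→ox→axe at 0.9468; no arbitrage — every cycle loses value.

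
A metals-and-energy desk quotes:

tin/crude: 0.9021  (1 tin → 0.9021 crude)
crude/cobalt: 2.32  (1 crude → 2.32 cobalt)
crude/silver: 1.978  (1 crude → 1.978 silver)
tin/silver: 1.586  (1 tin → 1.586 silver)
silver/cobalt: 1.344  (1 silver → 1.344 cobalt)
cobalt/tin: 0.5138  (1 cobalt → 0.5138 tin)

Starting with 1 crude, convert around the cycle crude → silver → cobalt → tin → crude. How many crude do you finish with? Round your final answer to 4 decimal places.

1.2322

1 crude × 1.978 = 1.978 silver
1.978 silver × 1.344 = 2.658432 cobalt
2.658432 cobalt × 0.5138 = 1.3659023616 tin
1.3659023616 tin × 0.9021 = 1.23218052039936 crude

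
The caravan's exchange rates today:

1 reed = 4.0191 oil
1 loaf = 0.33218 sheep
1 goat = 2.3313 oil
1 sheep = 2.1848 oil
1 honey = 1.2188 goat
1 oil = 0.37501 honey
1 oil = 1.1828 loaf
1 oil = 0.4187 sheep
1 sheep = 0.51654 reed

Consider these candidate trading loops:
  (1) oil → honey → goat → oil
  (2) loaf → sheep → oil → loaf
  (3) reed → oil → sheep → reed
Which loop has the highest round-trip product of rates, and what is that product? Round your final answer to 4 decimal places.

(1) 0.37501 × 1.2188 × 2.3313 = 1.06555
(2) 0.33218 × 2.1848 × 1.1828 = 0.85841
(3) 4.0191 × 0.4187 × 0.51654 = 0.86923
Highest is cycle (1) at 1.0655 (>1, arbitrage).

1.0655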